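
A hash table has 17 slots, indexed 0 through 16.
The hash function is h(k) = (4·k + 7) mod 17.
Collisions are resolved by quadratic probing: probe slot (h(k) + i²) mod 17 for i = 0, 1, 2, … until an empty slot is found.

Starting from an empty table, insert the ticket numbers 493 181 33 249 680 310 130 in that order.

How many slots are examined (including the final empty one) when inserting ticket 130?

493 hashes to 7; slot 7 is free -> place at 7.
181 hashes to 0; slot 0 is free -> place at 0.
33 hashes to 3; slot 3 is free -> place at 3.
249 hashes to 0; 0 taken -> place at 1.
680 hashes to 7; 7 taken -> place at 8.
310 hashes to 6; slot 6 is free -> place at 6.
130 hashes to 0; 0,1 taken -> place at 4.
Table: [181, 249, —, 33, 130, —, 310, 493, 680, —, —, —, —, —, —, —, —]

3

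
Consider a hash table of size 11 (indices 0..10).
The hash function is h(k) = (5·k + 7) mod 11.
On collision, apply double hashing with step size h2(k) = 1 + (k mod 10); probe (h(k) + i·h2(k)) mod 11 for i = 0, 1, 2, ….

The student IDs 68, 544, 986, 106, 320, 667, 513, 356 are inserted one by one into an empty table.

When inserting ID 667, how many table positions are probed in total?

68 hashes to 6; slot 6 is free → place at 6.
544 hashes to 10; slot 10 is free → place at 10.
986 hashes to 9; slot 9 is free → place at 9.
106 hashes to 9, h2=7; 9 taken → place at 5.
320 hashes to 1; slot 1 is free → place at 1.
667 hashes to 9, h2=8; 9,6 taken → place at 3.
513 hashes to 9, h2=4; 9 taken → place at 2.
356 hashes to 5, h2=7; 5,1 taken → place at 8.
Table: [∅, 320, 513, 667, ∅, 106, 68, ∅, 356, 986, 544]

3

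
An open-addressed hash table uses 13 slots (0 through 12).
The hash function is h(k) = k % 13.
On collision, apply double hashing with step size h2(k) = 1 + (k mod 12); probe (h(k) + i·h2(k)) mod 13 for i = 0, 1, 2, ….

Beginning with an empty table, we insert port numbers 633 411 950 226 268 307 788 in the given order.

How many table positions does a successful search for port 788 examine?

633 hashes to 9; slot 9 is free -> place at 9.
411 hashes to 8; slot 8 is free -> place at 8.
950 hashes to 1; slot 1 is free -> place at 1.
226 hashes to 5; slot 5 is free -> place at 5.
268 hashes to 8, h2=5; 8 taken -> place at 0.
307 hashes to 8, h2=8; 8 taken -> place at 3.
788 hashes to 8, h2=9; 8 taken -> place at 4.
Table: [268, 950, ∅, 307, 788, 226, ∅, ∅, 411, 633, ∅, ∅, ∅]
Lookup 788: h=8, h2=9, probe 8,4 → found at 4.

2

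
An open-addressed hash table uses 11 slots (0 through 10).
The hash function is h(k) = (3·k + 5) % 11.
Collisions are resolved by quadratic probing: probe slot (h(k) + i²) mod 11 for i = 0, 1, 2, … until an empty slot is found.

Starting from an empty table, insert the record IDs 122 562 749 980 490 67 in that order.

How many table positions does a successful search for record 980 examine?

122 hashes to 8; slot 8 is free -> place at 8.
562 hashes to 8; 8 taken -> place at 9.
749 hashes to 8; 8,9 taken -> place at 1.
980 hashes to 8; 8,9,1 taken -> place at 6.
490 hashes to 1; 1 taken -> place at 2.
67 hashes to 8; 8,9,1,6,2 taken -> place at 0.
Table: [67, 749, 490, —, —, —, 980, —, 122, 562, —]
Lookup 980: h=8, probe 8,9,1,6 → found at 6.

4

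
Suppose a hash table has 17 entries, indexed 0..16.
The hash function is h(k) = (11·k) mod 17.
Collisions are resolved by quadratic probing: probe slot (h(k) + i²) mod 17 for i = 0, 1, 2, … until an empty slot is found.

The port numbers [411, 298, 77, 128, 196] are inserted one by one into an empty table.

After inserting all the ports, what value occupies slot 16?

411

411: h=16 => slot 16
298: h=14 => slot 14
77: h=14, probe 14,15 => slot 15
128: h=14, probe 14,15,1 => slot 1
196: h=14, probe 14,15,1,6 => slot 6
Table: [-, 128, -, -, -, -, 196, -, -, -, -, -, -, -, 298, 77, 411]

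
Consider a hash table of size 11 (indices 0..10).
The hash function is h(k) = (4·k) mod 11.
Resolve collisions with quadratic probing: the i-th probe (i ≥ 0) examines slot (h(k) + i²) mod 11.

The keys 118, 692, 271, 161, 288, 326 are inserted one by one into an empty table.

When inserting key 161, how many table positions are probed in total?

4

Insert 118: h=10, slot 10 empty => index 10.
Insert 692: h=7, slot 7 empty => index 7.
Insert 271: h=6, slot 6 empty => index 6.
Insert 161: h=6, slots 6,7,10 occupied => index 4.
Insert 288: h=8, slot 8 empty => index 8.
Insert 326: h=6, slots 6,7,10,4 occupied => index 0.
Table: [326, —, —, —, 161, —, 271, 692, 288, —, 118]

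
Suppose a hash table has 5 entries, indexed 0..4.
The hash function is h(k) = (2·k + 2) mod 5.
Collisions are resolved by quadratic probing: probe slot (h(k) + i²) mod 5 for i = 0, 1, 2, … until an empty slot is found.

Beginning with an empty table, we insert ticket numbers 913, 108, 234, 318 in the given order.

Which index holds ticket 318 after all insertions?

2

Insert 913: h=3, slot 3 empty => index 3.
Insert 108: h=3, slot 3 occupied => index 4.
Insert 234: h=0, slot 0 empty => index 0.
Insert 318: h=3, slots 3,4 occupied => index 2.
Table: [234, _, 318, 913, 108]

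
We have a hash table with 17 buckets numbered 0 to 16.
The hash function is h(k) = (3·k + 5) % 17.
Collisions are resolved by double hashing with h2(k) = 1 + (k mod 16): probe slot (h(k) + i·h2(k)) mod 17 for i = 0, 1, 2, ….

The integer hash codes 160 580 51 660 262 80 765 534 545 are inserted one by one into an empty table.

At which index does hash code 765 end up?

160 hashes to 9; slot 9 is free -> place at 9.
580 hashes to 11; slot 11 is free -> place at 11.
51 hashes to 5; slot 5 is free -> place at 5.
660 hashes to 13; slot 13 is free -> place at 13.
262 hashes to 9, h2=7; 9 taken -> place at 16.
80 hashes to 7; slot 7 is free -> place at 7.
765 hashes to 5, h2=14; 5 taken -> place at 2.
534 hashes to 9, h2=7; 9,16 taken -> place at 6.
545 hashes to 8; slot 8 is free -> place at 8.
Table: [., ., 765, ., ., 51, 534, 80, 545, 160, ., 580, ., 660, ., ., 262]

2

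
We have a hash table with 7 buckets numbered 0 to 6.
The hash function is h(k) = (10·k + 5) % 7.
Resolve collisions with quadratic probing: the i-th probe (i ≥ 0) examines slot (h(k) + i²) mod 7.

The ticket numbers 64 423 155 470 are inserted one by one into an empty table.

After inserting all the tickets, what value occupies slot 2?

64: h=1 → slot 1
423: h=0 → slot 0
155: h=1, probe 1,2 → slot 2
470: h=1, probe 1,2,5 → slot 5
Table: [423, 64, 155, ., ., 470, .]

155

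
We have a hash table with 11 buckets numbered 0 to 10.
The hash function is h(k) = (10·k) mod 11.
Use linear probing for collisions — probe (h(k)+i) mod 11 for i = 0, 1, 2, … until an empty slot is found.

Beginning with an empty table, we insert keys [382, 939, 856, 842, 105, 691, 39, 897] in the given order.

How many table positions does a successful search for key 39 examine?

382 hashes to 3; slot 3 is free => place at 3.
939 hashes to 7; slot 7 is free => place at 7.
856 hashes to 2; slot 2 is free => place at 2.
842 hashes to 5; slot 5 is free => place at 5.
105 hashes to 5; 5 taken => place at 6.
691 hashes to 2; 2,3 taken => place at 4.
39 hashes to 5; 5,6,7 taken => place at 8.
897 hashes to 5; 5,6,7,8 taken => place at 9.
Table: [—, —, 856, 382, 691, 842, 105, 939, 39, 897, —]
Lookup 39: h=5, probe 5,6,7,8 → found at 8.

4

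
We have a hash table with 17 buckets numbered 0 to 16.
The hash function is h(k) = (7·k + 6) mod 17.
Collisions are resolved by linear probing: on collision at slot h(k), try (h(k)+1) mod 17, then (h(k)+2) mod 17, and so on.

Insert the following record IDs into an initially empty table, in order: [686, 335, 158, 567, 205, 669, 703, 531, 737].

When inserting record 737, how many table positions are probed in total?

6

686 hashes to 14; slot 14 is free → place at 14.
335 hashes to 5; slot 5 is free → place at 5.
158 hashes to 7; slot 7 is free → place at 7.
567 hashes to 14; 14 taken → place at 15.
205 hashes to 13; slot 13 is free → place at 13.
669 hashes to 14; 14,15 taken → place at 16.
703 hashes to 14; 14,15,16 taken → place at 0.
531 hashes to 0; 0 taken → place at 1.
737 hashes to 14; 14,15,16,0,1 taken → place at 2.
Table: [703, 531, 737, _, _, 335, _, 158, _, _, _, _, _, 205, 686, 567, 669]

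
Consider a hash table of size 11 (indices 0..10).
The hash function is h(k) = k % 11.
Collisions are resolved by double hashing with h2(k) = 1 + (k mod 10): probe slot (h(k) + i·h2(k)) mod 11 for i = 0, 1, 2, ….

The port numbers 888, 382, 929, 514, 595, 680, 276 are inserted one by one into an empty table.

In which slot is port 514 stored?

2

Insert 888: h=8, slot 8 empty → index 8.
Insert 382: h=8, h2=3, slot 8 occupied → index 0.
Insert 929: h=5, slot 5 empty → index 5.
Insert 514: h=8, h2=5, slot 8 occupied → index 2.
Insert 595: h=1, slot 1 empty → index 1.
Insert 680: h=9, slot 9 empty → index 9.
Insert 276: h=1, h2=7, slots 1,8 occupied → index 4.
Table: [382, 595, 514, -, 276, 929, -, -, 888, 680, -]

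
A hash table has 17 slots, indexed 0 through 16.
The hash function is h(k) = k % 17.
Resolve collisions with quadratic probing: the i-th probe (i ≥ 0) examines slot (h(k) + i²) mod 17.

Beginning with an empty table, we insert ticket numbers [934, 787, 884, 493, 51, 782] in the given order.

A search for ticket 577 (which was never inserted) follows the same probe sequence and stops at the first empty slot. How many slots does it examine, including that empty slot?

Insert 934: h=16, slot 16 empty -> index 16.
Insert 787: h=5, slot 5 empty -> index 5.
Insert 884: h=0, slot 0 empty -> index 0.
Insert 493: h=0, slot 0 occupied -> index 1.
Insert 51: h=0, slots 0,1 occupied -> index 4.
Insert 782: h=0, slots 0,1,4 occupied -> index 9.
Table: [884, 493, —, —, 51, 787, —, —, —, 782, —, —, —, —, —, —, 934]
Lookup 577: h=16, probe 16,0,3 → slot 3 empty, not found.

3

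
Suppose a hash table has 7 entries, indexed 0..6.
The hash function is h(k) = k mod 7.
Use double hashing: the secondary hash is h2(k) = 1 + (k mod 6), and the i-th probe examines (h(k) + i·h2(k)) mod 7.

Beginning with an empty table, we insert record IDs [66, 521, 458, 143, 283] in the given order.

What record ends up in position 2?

521

66: h=3 -> slot 3
521: h=3, h2=6, probe 3,2 -> slot 2
458: h=3, h2=3, probe 3,6 -> slot 6
143: h=3, h2=6, probe 3,2,1 -> slot 1
283: h=3, h2=2, probe 3,5 -> slot 5
Table: [∅, 143, 521, 66, ∅, 283, 458]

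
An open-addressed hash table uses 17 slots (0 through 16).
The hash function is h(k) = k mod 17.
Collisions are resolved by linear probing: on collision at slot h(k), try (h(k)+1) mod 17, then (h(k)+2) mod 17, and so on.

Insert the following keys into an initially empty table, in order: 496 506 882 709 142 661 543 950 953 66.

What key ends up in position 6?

142

496 hashes to 3; slot 3 is free => place at 3.
506 hashes to 13; slot 13 is free => place at 13.
882 hashes to 15; slot 15 is free => place at 15.
709 hashes to 12; slot 12 is free => place at 12.
142 hashes to 6; slot 6 is free => place at 6.
661 hashes to 15; 15 taken => place at 16.
543 hashes to 16; 16 taken => place at 0.
950 hashes to 15; 15,16,0 taken => place at 1.
953 hashes to 1; 1 taken => place at 2.
66 hashes to 15; 15,16,0,1,2,3 taken => place at 4.
Table: [543, 950, 953, 496, 66, -, 142, -, -, -, -, -, 709, 506, -, 882, 661]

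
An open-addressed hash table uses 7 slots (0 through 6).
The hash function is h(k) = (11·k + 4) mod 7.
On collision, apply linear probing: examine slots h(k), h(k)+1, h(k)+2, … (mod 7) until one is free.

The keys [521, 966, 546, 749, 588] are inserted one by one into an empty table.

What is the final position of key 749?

Insert 521: h=2, slot 2 empty → index 2.
Insert 966: h=4, slot 4 empty → index 4.
Insert 546: h=4, slot 4 occupied → index 5.
Insert 749: h=4, slots 4,5 occupied → index 6.
Insert 588: h=4, slots 4,5,6 occupied → index 0.
Table: [588, ., 521, ., 966, 546, 749]

6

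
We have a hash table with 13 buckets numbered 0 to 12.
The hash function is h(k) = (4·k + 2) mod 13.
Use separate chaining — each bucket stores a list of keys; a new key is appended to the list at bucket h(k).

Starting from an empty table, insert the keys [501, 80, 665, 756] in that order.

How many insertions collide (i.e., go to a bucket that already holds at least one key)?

2

Insert 501: h=4, bucket 4 empty -> new chain.
Insert 80: h=10, bucket 10 empty -> new chain.
Insert 665: h=10, bucket 10 nonempty -> append to chain.
Insert 756: h=10, bucket 10 nonempty -> append to chain.
Final buckets:
0: _
1: _
2: _
3: _
4: 501
5: _
6: _
7: _
8: _
9: _
10: 80 -> 665 -> 756
11: _
12: _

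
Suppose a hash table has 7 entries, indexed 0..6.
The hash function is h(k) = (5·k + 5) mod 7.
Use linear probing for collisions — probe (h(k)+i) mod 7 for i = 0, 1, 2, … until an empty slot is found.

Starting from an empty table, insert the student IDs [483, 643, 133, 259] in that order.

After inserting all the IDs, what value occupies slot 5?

483 hashes to 5; slot 5 is free => place at 5.
643 hashes to 0; slot 0 is free => place at 0.
133 hashes to 5; 5 taken => place at 6.
259 hashes to 5; 5,6,0 taken => place at 1.
Table: [643, 259, ., ., ., 483, 133]

483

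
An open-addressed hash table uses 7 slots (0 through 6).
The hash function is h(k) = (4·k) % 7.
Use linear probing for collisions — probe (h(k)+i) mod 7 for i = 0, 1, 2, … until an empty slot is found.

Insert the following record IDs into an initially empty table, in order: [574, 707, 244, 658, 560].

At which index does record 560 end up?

4

574 hashes to 0; slot 0 is free -> place at 0.
707 hashes to 0; 0 taken -> place at 1.
244 hashes to 3; slot 3 is free -> place at 3.
658 hashes to 0; 0,1 taken -> place at 2.
560 hashes to 0; 0,1,2,3 taken -> place at 4.
Table: [574, 707, 658, 244, 560, _, _]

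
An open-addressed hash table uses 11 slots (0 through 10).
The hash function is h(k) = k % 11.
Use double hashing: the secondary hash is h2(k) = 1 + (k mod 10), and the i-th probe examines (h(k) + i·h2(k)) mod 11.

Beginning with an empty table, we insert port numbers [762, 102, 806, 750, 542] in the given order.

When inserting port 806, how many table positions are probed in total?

762: h=3 -> slot 3
102: h=3, h2=3, probe 3,6 -> slot 6
806: h=3, h2=7, probe 3,10 -> slot 10
750: h=2 -> slot 2
542: h=3, h2=3, probe 3,6,9 -> slot 9
Table: [_, _, 750, 762, _, _, 102, _, _, 542, 806]

2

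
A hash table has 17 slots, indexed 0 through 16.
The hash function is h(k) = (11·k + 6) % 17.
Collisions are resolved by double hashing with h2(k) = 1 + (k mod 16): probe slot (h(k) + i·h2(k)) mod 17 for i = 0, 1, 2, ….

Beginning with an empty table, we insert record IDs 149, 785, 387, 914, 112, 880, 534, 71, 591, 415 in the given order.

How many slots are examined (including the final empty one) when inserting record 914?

2

Insert 149: h=13, slot 13 empty -> index 13.
Insert 785: h=5, slot 5 empty -> index 5.
Insert 387: h=13, h2=4, slot 13 occupied -> index 0.
Insert 914: h=13, h2=3, slot 13 occupied -> index 16.
Insert 112: h=14, slot 14 empty -> index 14.
Insert 880: h=13, h2=1, slots 13,14 occupied -> index 15.
Insert 534: h=15, h2=7, slots 15,5 occupied -> index 12.
Insert 71: h=5, h2=8, slots 5,13 occupied -> index 4.
Insert 591: h=13, h2=16, slots 13,12 occupied -> index 11.
Insert 415: h=15, h2=16, slots 15,14,13,12,11 occupied -> index 10.
Table: [387, ∅, ∅, ∅, 71, 785, ∅, ∅, ∅, ∅, 415, 591, 534, 149, 112, 880, 914]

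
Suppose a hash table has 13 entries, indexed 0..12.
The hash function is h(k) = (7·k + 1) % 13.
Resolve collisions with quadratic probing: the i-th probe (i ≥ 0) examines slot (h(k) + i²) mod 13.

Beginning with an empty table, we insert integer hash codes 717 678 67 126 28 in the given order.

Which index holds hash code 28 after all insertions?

Insert 717: h=2, slot 2 empty => index 2.
Insert 678: h=2, slot 2 occupied => index 3.
Insert 67: h=2, slots 2,3 occupied => index 6.
Insert 126: h=12, slot 12 empty => index 12.
Insert 28: h=2, slots 2,3,6 occupied => index 11.
Table: [—, —, 717, 678, —, —, 67, —, —, —, —, 28, 126]

11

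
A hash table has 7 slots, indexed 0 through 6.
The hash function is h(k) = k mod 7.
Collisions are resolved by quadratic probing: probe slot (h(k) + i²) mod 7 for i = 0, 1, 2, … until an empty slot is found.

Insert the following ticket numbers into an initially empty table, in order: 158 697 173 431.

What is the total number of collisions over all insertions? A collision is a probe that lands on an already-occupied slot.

158: h=4 → slot 4
697: h=4, probe 4,5 → slot 5
173: h=5, probe 5,6 → slot 6
431: h=4, probe 4,5,1 → slot 1
Table: [-, 431, -, -, 158, 697, 173]

4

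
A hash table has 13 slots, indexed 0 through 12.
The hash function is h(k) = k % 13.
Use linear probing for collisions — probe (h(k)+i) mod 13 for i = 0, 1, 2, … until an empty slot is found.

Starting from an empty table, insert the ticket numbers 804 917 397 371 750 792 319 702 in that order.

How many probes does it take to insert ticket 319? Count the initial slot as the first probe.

7

804 hashes to 11; slot 11 is free → place at 11.
917 hashes to 7; slot 7 is free → place at 7.
397 hashes to 7; 7 taken → place at 8.
371 hashes to 7; 7,8 taken → place at 9.
750 hashes to 9; 9 taken → place at 10.
792 hashes to 12; slot 12 is free → place at 12.
319 hashes to 7; 7,8,9,10,11,12 taken → place at 0.
702 hashes to 0; 0 taken → place at 1.
Table: [319, 702, —, —, —, —, —, 917, 397, 371, 750, 804, 792]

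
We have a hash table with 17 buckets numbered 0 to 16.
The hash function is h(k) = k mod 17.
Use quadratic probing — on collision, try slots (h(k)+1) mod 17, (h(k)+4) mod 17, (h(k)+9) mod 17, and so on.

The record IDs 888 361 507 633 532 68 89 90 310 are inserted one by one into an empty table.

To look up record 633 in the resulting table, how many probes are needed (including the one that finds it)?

3

888: h=4 → slot 4
361: h=4, probe 4,5 → slot 5
507: h=14 → slot 14
633: h=4, probe 4,5,8 → slot 8
532: h=5, probe 5,6 → slot 6
68: h=0 → slot 0
89: h=4, probe 4,5,8,13 → slot 13
90: h=5, probe 5,6,9 → slot 9
310: h=4, probe 4,5,8,13,3 → slot 3
Table: [68, -, -, 310, 888, 361, 532, -, 633, 90, -, -, -, 89, 507, -, -]
Lookup 633: h=4, probe 4,5,8 → found at 8.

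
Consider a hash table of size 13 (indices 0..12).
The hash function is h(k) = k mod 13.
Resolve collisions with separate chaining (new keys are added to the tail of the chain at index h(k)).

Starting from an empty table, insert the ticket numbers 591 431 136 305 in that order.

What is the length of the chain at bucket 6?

3

Insert 591: h=6, bucket 6 empty -> new chain.
Insert 431: h=2, bucket 2 empty -> new chain.
Insert 136: h=6, bucket 6 nonempty -> append to chain.
Insert 305: h=6, bucket 6 nonempty -> append to chain.
Final buckets:
0: _
1: _
2: 431
3: _
4: _
5: _
6: 591 -> 136 -> 305
7: _
8: _
9: _
10: _
11: _
12: _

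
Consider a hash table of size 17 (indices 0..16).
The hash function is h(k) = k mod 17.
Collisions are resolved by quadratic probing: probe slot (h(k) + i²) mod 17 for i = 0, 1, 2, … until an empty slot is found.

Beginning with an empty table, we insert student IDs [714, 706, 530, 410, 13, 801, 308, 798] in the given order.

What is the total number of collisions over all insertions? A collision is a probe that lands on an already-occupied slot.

Insert 714: h=0, slot 0 empty → index 0.
Insert 706: h=9, slot 9 empty → index 9.
Insert 530: h=3, slot 3 empty → index 3.
Insert 410: h=2, slot 2 empty → index 2.
Insert 13: h=13, slot 13 empty → index 13.
Insert 801: h=2, slots 2,3 occupied → index 6.
Insert 308: h=2, slots 2,3,6 occupied → index 11.
Insert 798: h=16, slot 16 empty → index 16.
Table: [714, ∅, 410, 530, ∅, ∅, 801, ∅, ∅, 706, ∅, 308, ∅, 13, ∅, ∅, 798]

5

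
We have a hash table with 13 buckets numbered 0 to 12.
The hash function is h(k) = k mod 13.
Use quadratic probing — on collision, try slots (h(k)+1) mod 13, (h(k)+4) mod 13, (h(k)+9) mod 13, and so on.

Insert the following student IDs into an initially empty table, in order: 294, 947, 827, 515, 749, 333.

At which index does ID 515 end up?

12

294 hashes to 8; slot 8 is free → place at 8.
947 hashes to 11; slot 11 is free → place at 11.
827 hashes to 8; 8 taken → place at 9.
515 hashes to 8; 8,9 taken → place at 12.
749 hashes to 8; 8,9,12 taken → place at 4.
333 hashes to 8; 8,9,12,4,11 taken → place at 7.
Table: [-, -, -, -, 749, -, -, 333, 294, 827, -, 947, 515]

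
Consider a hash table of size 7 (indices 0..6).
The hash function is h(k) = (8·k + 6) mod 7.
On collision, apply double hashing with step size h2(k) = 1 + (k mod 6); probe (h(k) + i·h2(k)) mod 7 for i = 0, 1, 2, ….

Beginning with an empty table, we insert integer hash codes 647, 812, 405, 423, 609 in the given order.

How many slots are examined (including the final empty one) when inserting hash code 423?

3

647 hashes to 2; slot 2 is free => place at 2.
812 hashes to 6; slot 6 is free => place at 6.
405 hashes to 5; slot 5 is free => place at 5.
423 hashes to 2, h2=4; 2,6 taken => place at 3.
609 hashes to 6, h2=4; 6,3 taken => place at 0.
Table: [609, ∅, 647, 423, ∅, 405, 812]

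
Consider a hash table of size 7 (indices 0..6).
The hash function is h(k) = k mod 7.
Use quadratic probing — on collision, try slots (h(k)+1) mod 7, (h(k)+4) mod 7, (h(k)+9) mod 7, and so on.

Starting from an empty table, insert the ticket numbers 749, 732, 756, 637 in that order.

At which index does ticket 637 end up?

749 hashes to 0; slot 0 is free -> place at 0.
732 hashes to 4; slot 4 is free -> place at 4.
756 hashes to 0; 0 taken -> place at 1.
637 hashes to 0; 0,1,4 taken -> place at 2.
Table: [749, 756, 637, _, 732, _, _]

2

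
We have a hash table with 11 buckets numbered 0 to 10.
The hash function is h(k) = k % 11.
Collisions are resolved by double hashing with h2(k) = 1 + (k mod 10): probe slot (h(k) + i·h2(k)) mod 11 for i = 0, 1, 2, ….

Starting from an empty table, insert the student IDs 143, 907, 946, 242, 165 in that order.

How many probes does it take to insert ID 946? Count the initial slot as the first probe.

2

Insert 143: h=0, slot 0 empty -> index 0.
Insert 907: h=5, slot 5 empty -> index 5.
Insert 946: h=0, h2=7, slot 0 occupied -> index 7.
Insert 242: h=0, h2=3, slot 0 occupied -> index 3.
Insert 165: h=0, h2=6, slot 0 occupied -> index 6.
Table: [143, ., ., 242, ., 907, 165, 946, ., ., .]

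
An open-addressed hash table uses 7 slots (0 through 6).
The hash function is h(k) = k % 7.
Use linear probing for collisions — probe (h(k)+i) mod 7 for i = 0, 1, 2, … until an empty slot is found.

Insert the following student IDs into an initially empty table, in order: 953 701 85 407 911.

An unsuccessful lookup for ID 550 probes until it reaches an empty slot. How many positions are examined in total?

953: h=1 => slot 1
701: h=1, probe 1,2 => slot 2
85: h=1, probe 1,2,3 => slot 3
407: h=1, probe 1,2,3,4 => slot 4
911: h=1, probe 1,2,3,4,5 => slot 5
Table: [—, 953, 701, 85, 407, 911, —]
Lookup 550: h=4, probe 4,5,6 → slot 6 empty, not found.

3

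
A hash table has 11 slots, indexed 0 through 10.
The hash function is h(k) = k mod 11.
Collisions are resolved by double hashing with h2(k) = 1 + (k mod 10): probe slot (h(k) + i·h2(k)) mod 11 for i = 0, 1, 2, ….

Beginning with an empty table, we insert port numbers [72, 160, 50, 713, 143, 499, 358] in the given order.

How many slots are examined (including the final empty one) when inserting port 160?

72: h=6 => slot 6
160: h=6, h2=1, probe 6,7 => slot 7
50: h=6, h2=1, probe 6,7,8 => slot 8
713: h=9 => slot 9
143: h=0 => slot 0
499: h=4 => slot 4
358: h=6, h2=9, probe 6,4,2 => slot 2
Table: [143, ., 358, ., 499, ., 72, 160, 50, 713, .]

2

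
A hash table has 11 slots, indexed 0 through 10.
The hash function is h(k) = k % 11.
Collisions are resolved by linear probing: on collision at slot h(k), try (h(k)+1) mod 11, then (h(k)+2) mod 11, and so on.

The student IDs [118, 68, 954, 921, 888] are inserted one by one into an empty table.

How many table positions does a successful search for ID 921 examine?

118 hashes to 8; slot 8 is free → place at 8.
68 hashes to 2; slot 2 is free → place at 2.
954 hashes to 8; 8 taken → place at 9.
921 hashes to 8; 8,9 taken → place at 10.
888 hashes to 8; 8,9,10 taken → place at 0.
Table: [888, ∅, 68, ∅, ∅, ∅, ∅, ∅, 118, 954, 921]
Lookup 921: h=8, probe 8,9,10 → found at 10.

3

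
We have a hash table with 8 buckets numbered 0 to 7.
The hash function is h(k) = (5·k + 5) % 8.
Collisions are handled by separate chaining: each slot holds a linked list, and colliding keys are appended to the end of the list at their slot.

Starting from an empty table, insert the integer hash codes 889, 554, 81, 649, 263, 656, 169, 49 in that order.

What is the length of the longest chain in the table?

5

Insert 889: h=2, bucket 2 empty -> new chain.
Insert 554: h=7, bucket 7 empty -> new chain.
Insert 81: h=2, bucket 2 nonempty -> append to chain.
Insert 649: h=2, bucket 2 nonempty -> append to chain.
Insert 263: h=0, bucket 0 empty -> new chain.
Insert 656: h=5, bucket 5 empty -> new chain.
Insert 169: h=2, bucket 2 nonempty -> append to chain.
Insert 49: h=2, bucket 2 nonempty -> append to chain.
Final buckets:
0: 263
1: —
2: 889 -> 81 -> 649 -> 169 -> 49
3: —
4: —
5: 656
6: —
7: 554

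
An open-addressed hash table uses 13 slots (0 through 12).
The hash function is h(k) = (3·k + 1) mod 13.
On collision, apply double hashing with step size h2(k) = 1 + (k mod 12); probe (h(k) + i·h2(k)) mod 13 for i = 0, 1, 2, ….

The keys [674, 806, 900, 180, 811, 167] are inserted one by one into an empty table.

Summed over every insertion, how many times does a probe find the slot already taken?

2

Insert 674: h=8, slot 8 empty → index 8.
Insert 806: h=1, slot 1 empty → index 1.
Insert 900: h=10, slot 10 empty → index 10.
Insert 180: h=8, h2=1, slot 8 occupied → index 9.
Insert 811: h=3, slot 3 empty → index 3.
Insert 167: h=8, h2=12, slot 8 occupied → index 7.
Table: [—, 806, —, 811, —, —, —, 167, 674, 180, 900, —, —]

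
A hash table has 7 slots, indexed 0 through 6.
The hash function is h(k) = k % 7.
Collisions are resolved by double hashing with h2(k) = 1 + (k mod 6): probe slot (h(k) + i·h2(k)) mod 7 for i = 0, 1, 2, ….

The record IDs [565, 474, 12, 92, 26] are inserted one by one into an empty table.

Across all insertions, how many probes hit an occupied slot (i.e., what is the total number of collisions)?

5

565 hashes to 5; slot 5 is free → place at 5.
474 hashes to 5, h2=1; 5 taken → place at 6.
12 hashes to 5, h2=1; 5,6 taken → place at 0.
92 hashes to 1; slot 1 is free → place at 1.
26 hashes to 5, h2=3; 5,1 taken → place at 4.
Table: [12, 92, ∅, ∅, 26, 565, 474]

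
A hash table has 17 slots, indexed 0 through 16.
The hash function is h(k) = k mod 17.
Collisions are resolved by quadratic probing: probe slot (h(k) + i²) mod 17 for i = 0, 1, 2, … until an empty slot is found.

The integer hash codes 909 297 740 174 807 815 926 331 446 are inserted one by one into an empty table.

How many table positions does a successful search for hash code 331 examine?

5

909 hashes to 8; slot 8 is free → place at 8.
297 hashes to 8; 8 taken → place at 9.
740 hashes to 9; 9 taken → place at 10.
174 hashes to 4; slot 4 is free → place at 4.
807 hashes to 8; 8,9 taken → place at 12.
815 hashes to 16; slot 16 is free → place at 16.
926 hashes to 8; 8,9,12 taken → place at 0.
331 hashes to 8; 8,9,12,0 taken → place at 7.
446 hashes to 4; 4 taken → place at 5.
Table: [926, -, -, -, 174, 446, -, 331, 909, 297, 740, -, 807, -, -, -, 815]
Lookup 331: h=8, probe 8,9,12,0,7 → found at 7.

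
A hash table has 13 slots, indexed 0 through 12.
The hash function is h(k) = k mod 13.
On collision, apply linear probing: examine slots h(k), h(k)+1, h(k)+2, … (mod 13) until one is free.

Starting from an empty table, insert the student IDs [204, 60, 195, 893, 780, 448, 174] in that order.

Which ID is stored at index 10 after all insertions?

204: h=9 -> slot 9
60: h=8 -> slot 8
195: h=0 -> slot 0
893: h=9, probe 9,10 -> slot 10
780: h=0, probe 0,1 -> slot 1
448: h=6 -> slot 6
174: h=5 -> slot 5
Table: [195, 780, _, _, _, 174, 448, _, 60, 204, 893, _, _]

893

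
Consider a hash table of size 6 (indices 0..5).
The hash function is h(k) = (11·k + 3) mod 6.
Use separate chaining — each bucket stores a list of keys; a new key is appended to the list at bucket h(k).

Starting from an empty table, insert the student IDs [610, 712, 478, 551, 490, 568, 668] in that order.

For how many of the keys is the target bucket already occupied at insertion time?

4

610 → bucket 5
712 → bucket 5 (collision)
478 → bucket 5 (collision)
551 → bucket 4
490 → bucket 5 (collision)
568 → bucket 5 (collision)
668 → bucket 1
Final buckets:
0: -
1: 668
2: -
3: -
4: 551
5: 610 -> 712 -> 478 -> 490 -> 568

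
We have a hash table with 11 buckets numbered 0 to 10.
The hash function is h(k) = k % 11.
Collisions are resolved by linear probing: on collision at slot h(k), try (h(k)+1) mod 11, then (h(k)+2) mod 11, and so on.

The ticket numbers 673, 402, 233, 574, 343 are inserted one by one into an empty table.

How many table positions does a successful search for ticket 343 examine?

4

Insert 673: h=2, slot 2 empty -> index 2.
Insert 402: h=6, slot 6 empty -> index 6.
Insert 233: h=2, slot 2 occupied -> index 3.
Insert 574: h=2, slots 2,3 occupied -> index 4.
Insert 343: h=2, slots 2,3,4 occupied -> index 5.
Table: [_, _, 673, 233, 574, 343, 402, _, _, _, _]
Lookup 343: h=2, probe 2,3,4,5 → found at 5.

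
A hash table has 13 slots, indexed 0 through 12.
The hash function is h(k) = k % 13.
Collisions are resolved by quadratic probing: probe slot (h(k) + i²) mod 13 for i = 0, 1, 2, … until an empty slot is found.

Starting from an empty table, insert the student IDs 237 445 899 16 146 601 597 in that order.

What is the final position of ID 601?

6

237: h=3 => slot 3
445: h=3, probe 3,4 => slot 4
899: h=2 => slot 2
16: h=3, probe 3,4,7 => slot 7
146: h=3, probe 3,4,7,12 => slot 12
601: h=3, probe 3,4,7,12,6 => slot 6
597: h=12, probe 12,0 => slot 0
Table: [597, ., 899, 237, 445, ., 601, 16, ., ., ., ., 146]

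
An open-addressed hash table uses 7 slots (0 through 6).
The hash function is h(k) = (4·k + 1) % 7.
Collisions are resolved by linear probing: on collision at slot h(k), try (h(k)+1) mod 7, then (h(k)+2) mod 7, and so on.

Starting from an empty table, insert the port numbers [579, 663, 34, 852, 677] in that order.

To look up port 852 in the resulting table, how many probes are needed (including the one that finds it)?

3

579: h=0 → slot 0
663: h=0, probe 0,1 → slot 1
34: h=4 → slot 4
852: h=0, probe 0,1,2 → slot 2
677: h=0, probe 0,1,2,3 → slot 3
Table: [579, 663, 852, 677, 34, _, _]
Lookup 852: h=0, probe 0,1,2 → found at 2.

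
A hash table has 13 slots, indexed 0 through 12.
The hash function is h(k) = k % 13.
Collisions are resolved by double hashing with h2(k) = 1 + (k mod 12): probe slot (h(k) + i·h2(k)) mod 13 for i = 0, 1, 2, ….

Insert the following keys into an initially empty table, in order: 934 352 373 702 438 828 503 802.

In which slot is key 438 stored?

Insert 934: h=11, slot 11 empty → index 11.
Insert 352: h=1, slot 1 empty → index 1.
Insert 373: h=9, slot 9 empty → index 9.
Insert 702: h=0, slot 0 empty → index 0.
Insert 438: h=9, h2=7, slot 9 occupied → index 3.
Insert 828: h=9, h2=1, slot 9 occupied → index 10.
Insert 503: h=9, h2=12, slot 9 occupied → index 8.
Insert 802: h=9, h2=11, slot 9 occupied → index 7.
Table: [702, 352, -, 438, -, -, -, 802, 503, 373, 828, 934, -]

3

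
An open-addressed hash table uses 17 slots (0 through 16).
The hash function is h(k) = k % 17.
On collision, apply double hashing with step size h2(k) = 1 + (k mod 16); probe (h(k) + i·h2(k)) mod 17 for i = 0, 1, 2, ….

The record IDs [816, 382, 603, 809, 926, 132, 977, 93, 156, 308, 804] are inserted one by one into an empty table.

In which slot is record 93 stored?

816: h=0 => slot 0
382: h=8 => slot 8
603: h=8, h2=12, probe 8,3 => slot 3
809: h=10 => slot 10
926: h=8, h2=15, probe 8,6 => slot 6
132: h=13 => slot 13
977: h=8, h2=2, probe 8,10,12 => slot 12
93: h=8, h2=14, probe 8,5 => slot 5
156: h=3, h2=13, probe 3,16 => slot 16
308: h=2 => slot 2
804: h=5, h2=5, probe 5,10,15 => slot 15
Table: [816, —, 308, 603, —, 93, 926, —, 382, —, 809, —, 977, 132, —, 804, 156]

5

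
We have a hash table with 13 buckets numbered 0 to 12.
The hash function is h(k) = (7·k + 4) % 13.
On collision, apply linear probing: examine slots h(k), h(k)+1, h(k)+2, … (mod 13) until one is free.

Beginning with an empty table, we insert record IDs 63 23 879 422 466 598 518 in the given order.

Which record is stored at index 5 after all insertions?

63 hashes to 3; slot 3 is free → place at 3.
23 hashes to 9; slot 9 is free → place at 9.
879 hashes to 8; slot 8 is free → place at 8.
422 hashes to 7; slot 7 is free → place at 7.
466 hashes to 3; 3 taken → place at 4.
598 hashes to 4; 4 taken → place at 5.
518 hashes to 3; 3,4,5 taken → place at 6.
Table: [—, —, —, 63, 466, 598, 518, 422, 879, 23, —, —, —]

598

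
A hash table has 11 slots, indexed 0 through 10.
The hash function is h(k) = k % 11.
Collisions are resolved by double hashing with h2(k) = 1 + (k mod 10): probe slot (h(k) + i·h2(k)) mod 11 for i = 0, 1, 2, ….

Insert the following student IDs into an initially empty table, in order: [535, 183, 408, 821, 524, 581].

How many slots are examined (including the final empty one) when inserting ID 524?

3

535: h=7 => slot 7
183: h=7, h2=4, probe 7,0 => slot 0
408: h=1 => slot 1
821: h=7, h2=2, probe 7,9 => slot 9
524: h=7, h2=5, probe 7,1,6 => slot 6
581: h=9, h2=2, probe 9,0,2 => slot 2
Table: [183, 408, 581, _, _, _, 524, 535, _, 821, _]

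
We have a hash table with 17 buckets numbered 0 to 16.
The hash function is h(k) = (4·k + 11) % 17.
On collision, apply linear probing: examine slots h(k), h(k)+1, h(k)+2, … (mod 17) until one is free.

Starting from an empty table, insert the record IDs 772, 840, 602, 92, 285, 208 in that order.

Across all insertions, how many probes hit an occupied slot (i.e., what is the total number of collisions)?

772 hashes to 5; slot 5 is free → place at 5.
840 hashes to 5; 5 taken → place at 6.
602 hashes to 5; 5,6 taken → place at 7.
92 hashes to 5; 5,6,7 taken → place at 8.
285 hashes to 12; slot 12 is free → place at 12.
208 hashes to 10; slot 10 is free → place at 10.
Table: [-, -, -, -, -, 772, 840, 602, 92, -, 208, -, 285, -, -, -, -]

6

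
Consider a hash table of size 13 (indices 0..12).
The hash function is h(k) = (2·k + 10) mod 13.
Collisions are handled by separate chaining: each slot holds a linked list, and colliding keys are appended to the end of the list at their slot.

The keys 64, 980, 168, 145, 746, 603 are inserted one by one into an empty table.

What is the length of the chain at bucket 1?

Insert 64: h=8, bucket 8 empty -> new chain.
Insert 980: h=7, bucket 7 empty -> new chain.
Insert 168: h=8, bucket 8 nonempty -> append to chain.
Insert 145: h=1, bucket 1 empty -> new chain.
Insert 746: h=7, bucket 7 nonempty -> append to chain.
Insert 603: h=7, bucket 7 nonempty -> append to chain.
Final buckets:
0: -
1: 145
2: -
3: -
4: -
5: -
6: -
7: 980 -> 746 -> 603
8: 64 -> 168
9: -
10: -
11: -
12: -

1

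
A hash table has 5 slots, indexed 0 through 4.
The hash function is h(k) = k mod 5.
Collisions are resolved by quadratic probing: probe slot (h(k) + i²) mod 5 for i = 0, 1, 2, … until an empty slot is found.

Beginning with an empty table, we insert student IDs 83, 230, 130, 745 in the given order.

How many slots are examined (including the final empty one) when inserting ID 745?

3

83 hashes to 3; slot 3 is free => place at 3.
230 hashes to 0; slot 0 is free => place at 0.
130 hashes to 0; 0 taken => place at 1.
745 hashes to 0; 0,1 taken => place at 4.
Table: [230, 130, ., 83, 745]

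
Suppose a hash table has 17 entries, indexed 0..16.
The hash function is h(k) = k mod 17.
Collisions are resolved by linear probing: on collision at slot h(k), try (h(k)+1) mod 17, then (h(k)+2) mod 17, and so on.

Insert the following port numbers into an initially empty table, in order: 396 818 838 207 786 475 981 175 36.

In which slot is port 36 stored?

396: h=5 -> slot 5
818: h=2 -> slot 2
838: h=5, probe 5,6 -> slot 6
207: h=3 -> slot 3
786: h=4 -> slot 4
475: h=16 -> slot 16
981: h=12 -> slot 12
175: h=5, probe 5,6,7 -> slot 7
36: h=2, probe 2,3,4,5,6,7,8 -> slot 8
Table: [-, -, 818, 207, 786, 396, 838, 175, 36, -, -, -, 981, -, -, -, 475]

8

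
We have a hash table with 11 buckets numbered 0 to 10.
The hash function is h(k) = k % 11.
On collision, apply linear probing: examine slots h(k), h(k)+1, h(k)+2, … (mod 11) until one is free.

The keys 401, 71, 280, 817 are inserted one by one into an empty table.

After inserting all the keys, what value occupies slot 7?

401: h=5 => slot 5
71: h=5, probe 5,6 => slot 6
280: h=5, probe 5,6,7 => slot 7
817: h=3 => slot 3
Table: [-, -, -, 817, -, 401, 71, 280, -, -, -]

280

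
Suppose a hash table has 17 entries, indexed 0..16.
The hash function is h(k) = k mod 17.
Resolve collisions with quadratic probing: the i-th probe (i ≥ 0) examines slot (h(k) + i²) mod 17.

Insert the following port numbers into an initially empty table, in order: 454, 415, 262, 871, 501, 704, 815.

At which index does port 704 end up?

Insert 454: h=12, slot 12 empty → index 12.
Insert 415: h=7, slot 7 empty → index 7.
Insert 262: h=7, slot 7 occupied → index 8.
Insert 871: h=4, slot 4 empty → index 4.
Insert 501: h=8, slot 8 occupied → index 9.
Insert 704: h=7, slots 7,8 occupied → index 11.
Insert 815: h=16, slot 16 empty → index 16.
Table: [., ., ., ., 871, ., ., 415, 262, 501, ., 704, 454, ., ., ., 815]

11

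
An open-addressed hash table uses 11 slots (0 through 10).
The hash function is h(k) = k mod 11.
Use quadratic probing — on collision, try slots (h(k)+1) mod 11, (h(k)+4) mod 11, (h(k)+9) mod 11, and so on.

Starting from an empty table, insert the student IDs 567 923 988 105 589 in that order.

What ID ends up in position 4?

589

567 hashes to 6; slot 6 is free -> place at 6.
923 hashes to 10; slot 10 is free -> place at 10.
988 hashes to 9; slot 9 is free -> place at 9.
105 hashes to 6; 6 taken -> place at 7.
589 hashes to 6; 6,7,10 taken -> place at 4.
Table: [., ., ., ., 589, ., 567, 105, ., 988, 923]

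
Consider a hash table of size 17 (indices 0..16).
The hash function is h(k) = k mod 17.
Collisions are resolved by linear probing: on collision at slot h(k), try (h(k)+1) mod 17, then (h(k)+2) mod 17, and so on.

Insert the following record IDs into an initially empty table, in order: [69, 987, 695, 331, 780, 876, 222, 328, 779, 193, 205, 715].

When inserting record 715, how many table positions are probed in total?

69 hashes to 1; slot 1 is free -> place at 1.
987 hashes to 1; 1 taken -> place at 2.
695 hashes to 15; slot 15 is free -> place at 15.
331 hashes to 8; slot 8 is free -> place at 8.
780 hashes to 15; 15 taken -> place at 16.
876 hashes to 9; slot 9 is free -> place at 9.
222 hashes to 1; 1,2 taken -> place at 3.
328 hashes to 5; slot 5 is free -> place at 5.
779 hashes to 14; slot 14 is free -> place at 14.
193 hashes to 6; slot 6 is free -> place at 6.
205 hashes to 1; 1,2,3 taken -> place at 4.
715 hashes to 1; 1,2,3,4,5,6 taken -> place at 7.
Table: [∅, 69, 987, 222, 205, 328, 193, 715, 331, 876, ∅, ∅, ∅, ∅, 779, 695, 780]

7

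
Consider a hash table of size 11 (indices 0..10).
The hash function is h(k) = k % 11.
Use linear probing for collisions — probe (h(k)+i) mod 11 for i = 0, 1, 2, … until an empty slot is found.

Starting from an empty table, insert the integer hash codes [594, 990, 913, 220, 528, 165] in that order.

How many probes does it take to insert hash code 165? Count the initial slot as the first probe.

Insert 594: h=0, slot 0 empty → index 0.
Insert 990: h=0, slot 0 occupied → index 1.
Insert 913: h=0, slots 0,1 occupied → index 2.
Insert 220: h=0, slots 0,1,2 occupied → index 3.
Insert 528: h=0, slots 0,1,2,3 occupied → index 4.
Insert 165: h=0, slots 0,1,2,3,4 occupied → index 5.
Table: [594, 990, 913, 220, 528, 165, —, —, —, —, —]

6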